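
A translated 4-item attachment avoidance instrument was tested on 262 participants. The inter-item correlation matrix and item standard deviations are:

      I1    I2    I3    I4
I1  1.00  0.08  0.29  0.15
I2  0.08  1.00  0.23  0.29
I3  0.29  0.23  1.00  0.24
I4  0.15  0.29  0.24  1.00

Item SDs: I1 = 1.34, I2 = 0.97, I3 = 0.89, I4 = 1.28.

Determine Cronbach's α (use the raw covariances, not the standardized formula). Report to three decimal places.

α = 0.498

Σσ²ᵢ = 1.34² + 0.97² + 0.89² + 1.28² = 5.1670
Covariances σ_ij = r_ij · s_i · s_j:
  σ(I1,I2) = 0.08 × 1.34 × 0.97 = 0.1040
  σ(I1,I3) = 0.29 × 1.34 × 0.89 = 0.3459
  σ(I1,I4) = 0.15 × 1.34 × 1.28 = 0.2573
  σ(I2,I3) = 0.23 × 0.97 × 0.89 = 0.1986
  σ(I2,I4) = 0.29 × 0.97 × 1.28 = 0.3601
  σ(I3,I4) = 0.24 × 0.89 × 1.28 = 0.2734
σ²_T = Σσ²ᵢ + 2·Σσ_ij = 5.1670 + 2 × 1.5393 = 8.2456
α = (4/3)·(1 − 5.1670/8.2456) = 0.498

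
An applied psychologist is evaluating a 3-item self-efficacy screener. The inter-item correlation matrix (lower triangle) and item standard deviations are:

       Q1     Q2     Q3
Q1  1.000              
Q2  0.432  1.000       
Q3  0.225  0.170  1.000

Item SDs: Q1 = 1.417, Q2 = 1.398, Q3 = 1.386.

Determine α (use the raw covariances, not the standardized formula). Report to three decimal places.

α = 0.534

Σσ²ᵢ = 1.417² + 1.398² + 1.386² = 5.8833
Covariances σ_ij = r_ij · s_i · s_j:
  σ(Q1,Q2) = 0.432 × 1.417 × 1.398 = 0.8558
  σ(Q1,Q3) = 0.225 × 1.417 × 1.386 = 0.4419
  σ(Q2,Q3) = 0.170 × 1.398 × 1.386 = 0.3294
σ²_T = Σσ²ᵢ + 2·Σσ_ij = 5.8833 + 2 × 1.6271 = 9.1375
α = (3/2)·(1 − 5.8833/9.1375) = 0.534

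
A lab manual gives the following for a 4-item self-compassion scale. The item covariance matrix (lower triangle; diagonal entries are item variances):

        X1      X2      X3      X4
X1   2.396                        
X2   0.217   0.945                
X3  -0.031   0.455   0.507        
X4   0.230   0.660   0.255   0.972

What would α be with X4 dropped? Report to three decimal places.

Remaining items: X1, X2, X3 (k = 3).
ΣVar(i) = 2.396 + 0.945 + 0.507 = 3.848
Var(T) = 3.848 + 2 × 0.641 = 5.130
α (item deleted) = (3/2)·(1 − 3.848/5.130) = 0.375

α = 0.375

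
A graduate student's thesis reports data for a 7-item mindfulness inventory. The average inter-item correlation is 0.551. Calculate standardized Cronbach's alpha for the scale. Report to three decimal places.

standardized Cronbach's alpha = 0.896

Standardized α = k·r̄ / (1 + (k−1)·r̄) = 7 × 0.551 / (1 + 6 × 0.551)
  = 3.8570 / 4.3060 = 0.896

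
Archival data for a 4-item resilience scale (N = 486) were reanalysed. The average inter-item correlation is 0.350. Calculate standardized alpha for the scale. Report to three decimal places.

Standardized α = k·r̄ / (1 + (k−1)·r̄) = 4 × 0.350 / (1 + 3 × 0.350)
  = 1.4000 / 2.0500 = 0.683

standardized alpha = 0.683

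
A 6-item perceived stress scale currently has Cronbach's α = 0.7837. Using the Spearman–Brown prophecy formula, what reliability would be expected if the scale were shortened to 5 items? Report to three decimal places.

Length factor m = 5/6 = 0.8333
α' = m·α / (1 − (1−m)·α)
   = 5/6 × 0.7837 / (1 − (1 − 5/6) × 0.7837)
   = 0.6531 / 0.8694 = 0.751

predicted reliability = 0.751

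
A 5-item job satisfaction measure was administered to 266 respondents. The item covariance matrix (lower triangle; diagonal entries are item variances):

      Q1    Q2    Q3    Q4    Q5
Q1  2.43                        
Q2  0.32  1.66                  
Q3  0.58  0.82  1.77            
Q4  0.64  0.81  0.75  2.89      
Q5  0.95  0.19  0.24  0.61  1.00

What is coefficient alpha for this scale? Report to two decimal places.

Σσ²ᵢ = 2.43 + 1.66 + 1.77 + 2.89 + 1.00 = 9.75
Σ_{i<j} σ_ij = 5.91
σ²_T = 9.75 + 2 × 5.91 = 21.57
α = (k/(k−1))·(1 − Σσ²ᵢ/σ²_T) = (5/4)·(1 − 9.75/21.57) = 0.68

α = 0.68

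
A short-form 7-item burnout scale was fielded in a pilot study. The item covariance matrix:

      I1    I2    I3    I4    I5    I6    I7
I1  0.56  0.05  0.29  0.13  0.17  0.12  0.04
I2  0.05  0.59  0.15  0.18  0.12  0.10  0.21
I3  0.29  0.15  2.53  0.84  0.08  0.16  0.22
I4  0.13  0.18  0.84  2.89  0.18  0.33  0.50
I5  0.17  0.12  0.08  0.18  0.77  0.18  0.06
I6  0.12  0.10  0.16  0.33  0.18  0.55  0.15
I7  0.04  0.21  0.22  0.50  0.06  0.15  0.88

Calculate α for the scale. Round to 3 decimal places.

α = 0.575

ΣVar(i) = 0.56 + 0.59 + 2.53 + 2.89 + 0.77 + 0.55 + 0.88 = 8.77
Σ_{i<j} σ_ij = 4.26
σ²_total = 8.77 + 2 × 4.26 = 17.29
α = (k/(k−1))·(1 − ΣVar(i)/σ²_total) = (7/6)·(1 − 8.77/17.29) = 0.575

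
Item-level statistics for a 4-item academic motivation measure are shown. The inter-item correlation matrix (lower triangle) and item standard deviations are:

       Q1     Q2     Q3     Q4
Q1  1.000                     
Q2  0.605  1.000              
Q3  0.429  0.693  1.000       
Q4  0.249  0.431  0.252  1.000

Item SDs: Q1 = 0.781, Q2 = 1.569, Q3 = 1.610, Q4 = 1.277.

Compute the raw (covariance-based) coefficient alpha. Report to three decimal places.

α = 0.748

Σσ²ᵢ = 0.781² + 1.569² + 1.610² + 1.277² = 7.2946
Covariances σ_ij = r_ij · s_i · s_j:
  σ(Q1,Q2) = 0.605 × 0.781 × 1.569 = 0.7414
  σ(Q1,Q3) = 0.429 × 0.781 × 1.610 = 0.5394
  σ(Q1,Q4) = 0.249 × 0.781 × 1.277 = 0.2483
  σ(Q2,Q3) = 0.693 × 1.569 × 1.610 = 1.7506
  σ(Q2,Q4) = 0.431 × 1.569 × 1.277 = 0.8636
  σ(Q3,Q4) = 0.252 × 1.610 × 1.277 = 0.5181
σ²_T = Σσ²ᵢ + 2·Σσ_ij = 7.2946 + 2 × 4.6614 = 16.6174
α = (4/3)·(1 − 7.2946/16.6174) = 0.748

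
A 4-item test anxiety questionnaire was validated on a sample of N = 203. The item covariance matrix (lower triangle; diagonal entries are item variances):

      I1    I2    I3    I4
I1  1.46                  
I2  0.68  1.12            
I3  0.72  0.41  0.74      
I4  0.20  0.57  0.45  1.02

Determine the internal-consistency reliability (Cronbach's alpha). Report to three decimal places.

Σσ²ᵢ = 1.46 + 1.12 + 0.74 + 1.02 = 4.34
Σ_{i<j} σ_ij = 3.03
Var(T) = 4.34 + 2 × 3.03 = 10.40
α = (k/(k−1))·(1 − Σσ²ᵢ/Var(T)) = (4/3)·(1 − 4.34/10.40) = 0.777

Cronbach's alpha = 0.777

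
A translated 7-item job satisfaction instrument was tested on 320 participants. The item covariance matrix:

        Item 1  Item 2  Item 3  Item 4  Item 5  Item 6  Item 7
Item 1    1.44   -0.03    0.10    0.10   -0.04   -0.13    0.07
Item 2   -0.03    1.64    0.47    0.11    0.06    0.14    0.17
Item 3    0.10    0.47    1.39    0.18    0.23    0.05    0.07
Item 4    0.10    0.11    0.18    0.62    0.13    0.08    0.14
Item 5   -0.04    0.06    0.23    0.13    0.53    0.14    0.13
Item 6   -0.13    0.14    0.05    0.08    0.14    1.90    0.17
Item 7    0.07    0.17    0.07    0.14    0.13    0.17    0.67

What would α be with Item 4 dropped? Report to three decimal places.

Remaining items: Item 1, Item 2, Item 3, Item 5, Item 6, Item 7 (k = 6).
sum of item variances = 1.44 + 1.64 + 1.39 + 0.53 + 1.90 + 0.67 = 7.57
σ²_T = 7.57 + 2 × 1.60 = 10.77
α (item deleted) = (6/5)·(1 − 7.57/10.77) = 0.357

α = 0.357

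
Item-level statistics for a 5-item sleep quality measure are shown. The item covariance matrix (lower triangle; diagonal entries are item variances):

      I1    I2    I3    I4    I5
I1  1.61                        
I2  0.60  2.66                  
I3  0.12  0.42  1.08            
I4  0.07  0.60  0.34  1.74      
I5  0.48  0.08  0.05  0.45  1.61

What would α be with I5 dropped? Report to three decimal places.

α = 0.503

Remaining items: I1, I2, I3, I4 (k = 4).
Σσᵢ² = 1.61 + 2.66 + 1.08 + 1.74 = 7.09
σ²_total = 7.09 + 2 × 2.15 = 11.39
α (item deleted) = (4/3)·(1 − 7.09/11.39) = 0.503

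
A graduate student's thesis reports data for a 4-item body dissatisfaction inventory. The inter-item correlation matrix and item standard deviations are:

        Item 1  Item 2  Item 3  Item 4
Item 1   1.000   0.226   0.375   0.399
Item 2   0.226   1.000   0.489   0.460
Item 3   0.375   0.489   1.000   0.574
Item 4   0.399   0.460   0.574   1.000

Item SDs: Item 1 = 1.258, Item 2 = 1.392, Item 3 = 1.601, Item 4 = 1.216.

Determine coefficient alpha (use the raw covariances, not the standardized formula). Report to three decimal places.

coefficient alpha = 0.742

Σσ²ᵢ = 1.258² + 1.392² + 1.601² + 1.216² = 7.5621
Covariances σ_ij = r_ij · s_i · s_j:
  σ(Item 1,Item 2) = 0.226 × 1.258 × 1.392 = 0.3958
  σ(Item 1,Item 3) = 0.375 × 1.258 × 1.601 = 0.7553
  σ(Item 1,Item 4) = 0.399 × 1.258 × 1.216 = 0.6104
  σ(Item 2,Item 3) = 0.489 × 1.392 × 1.601 = 1.0898
  σ(Item 2,Item 4) = 0.460 × 1.392 × 1.216 = 0.7786
  σ(Item 3,Item 4) = 0.574 × 1.601 × 1.216 = 1.1175
σ²_T = Σσ²ᵢ + 2·Σσ_ij = 7.5621 + 2 × 4.7474 = 17.0569
α = (4/3)·(1 − 7.5621/17.0569) = 0.742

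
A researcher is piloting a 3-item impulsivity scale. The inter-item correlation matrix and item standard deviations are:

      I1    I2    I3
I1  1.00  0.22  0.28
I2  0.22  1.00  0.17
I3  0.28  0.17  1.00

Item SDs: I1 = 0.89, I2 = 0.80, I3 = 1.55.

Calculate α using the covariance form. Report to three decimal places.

α = 0.423

Σσ²ᵢ = 0.89² + 0.80² + 1.55² = 3.8346
Covariances σ_ij = r_ij · s_i · s_j:
  σ(I1,I2) = 0.22 × 0.89 × 0.80 = 0.1566
  σ(I1,I3) = 0.28 × 0.89 × 1.55 = 0.3863
  σ(I2,I3) = 0.17 × 0.80 × 1.55 = 0.2108
σ²_T = Σσ²ᵢ + 2·Σσ_ij = 3.8346 + 2 × 0.7537 = 5.3420
α = (3/2)·(1 − 3.8346/5.3420) = 0.423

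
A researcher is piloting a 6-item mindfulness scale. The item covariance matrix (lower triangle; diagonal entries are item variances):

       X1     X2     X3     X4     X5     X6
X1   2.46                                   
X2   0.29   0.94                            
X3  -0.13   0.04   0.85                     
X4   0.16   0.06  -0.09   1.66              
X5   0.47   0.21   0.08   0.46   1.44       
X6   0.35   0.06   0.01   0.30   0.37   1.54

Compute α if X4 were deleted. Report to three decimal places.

Remaining items: X1, X2, X3, X5, X6 (k = 5).
Σσᵢ² = 2.46 + 0.94 + 0.85 + 1.44 + 1.54 = 7.23
total variance = 7.23 + 2 × 1.75 = 10.73
α (item deleted) = (5/4)·(1 − 7.23/10.73) = 0.408

α = 0.408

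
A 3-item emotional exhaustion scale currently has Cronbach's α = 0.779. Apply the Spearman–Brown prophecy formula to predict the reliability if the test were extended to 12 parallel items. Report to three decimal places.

predicted reliability = 0.934

Length factor m = 12/3 = 4.0000
α' = m·α / (1 + (m−1)·α)
   = 12/3 × 0.779 / (1 + (12/3 − 1) × 0.779)
   = 3.1160 / 3.3370 = 0.934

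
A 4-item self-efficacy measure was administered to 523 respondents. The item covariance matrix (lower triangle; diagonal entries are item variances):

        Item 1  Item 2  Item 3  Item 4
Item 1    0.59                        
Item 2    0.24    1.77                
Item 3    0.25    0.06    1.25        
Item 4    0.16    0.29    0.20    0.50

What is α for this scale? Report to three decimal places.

α = 0.492

Σσ²ᵢ = 0.59 + 1.77 + 1.25 + 0.50 = 4.11
Sum of the distinct covariances = 1.20
σ²_total = 4.11 + 2 × 1.20 = 6.51
α = (k/(k−1))·(1 − Σσ²ᵢ/σ²_total) = (4/3)·(1 − 4.11/6.51) = 0.492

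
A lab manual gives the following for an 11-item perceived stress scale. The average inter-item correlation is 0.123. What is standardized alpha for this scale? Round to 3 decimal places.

standardized alpha = 0.607

Standardized α = k·r̄ / (1 + (k−1)·r̄) = 11 × 0.123 / (1 + 10 × 0.123)
  = 1.3530 / 2.2300 = 0.607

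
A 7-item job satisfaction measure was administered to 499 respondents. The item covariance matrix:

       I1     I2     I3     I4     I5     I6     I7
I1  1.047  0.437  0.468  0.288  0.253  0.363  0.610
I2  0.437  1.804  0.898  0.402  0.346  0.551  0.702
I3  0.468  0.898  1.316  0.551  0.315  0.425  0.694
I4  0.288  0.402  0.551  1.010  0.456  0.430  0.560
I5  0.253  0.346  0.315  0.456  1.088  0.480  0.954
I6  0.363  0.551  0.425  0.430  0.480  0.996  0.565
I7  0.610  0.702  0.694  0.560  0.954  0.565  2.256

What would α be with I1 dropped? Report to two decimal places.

Remaining items: I2, I3, I4, I5, I6, I7 (k = 6).
Σσᵢ² = 1.804 + 1.316 + 1.010 + 1.088 + 0.996 + 2.256 = 8.470
σ²_total = 8.470 + 2 × 8.329 = 25.128
α (item deleted) = (6/5)·(1 − 8.470/25.128) = 0.80

α = 0.80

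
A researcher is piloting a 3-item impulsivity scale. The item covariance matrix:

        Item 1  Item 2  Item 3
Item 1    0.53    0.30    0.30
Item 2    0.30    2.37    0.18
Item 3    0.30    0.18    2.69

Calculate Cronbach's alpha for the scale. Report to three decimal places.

Σσ²ᵢ = 0.53 + 2.37 + 2.69 = 5.59
Sum of off-diagonal covariances = 0.78
Var(T) = 5.59 + 2 × 0.78 = 7.15
α = (k/(k−1))·(1 − Σσ²ᵢ/Var(T)) = (3/2)·(1 − 5.59/7.15) = 0.327

α = 0.327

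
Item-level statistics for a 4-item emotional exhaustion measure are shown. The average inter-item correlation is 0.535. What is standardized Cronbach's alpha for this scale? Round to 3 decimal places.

α = 0.821

Standardized α = k·r̄ / (1 + (k−1)·r̄) = 4 × 0.535 / (1 + 3 × 0.535)
  = 2.1400 / 2.6050 = 0.821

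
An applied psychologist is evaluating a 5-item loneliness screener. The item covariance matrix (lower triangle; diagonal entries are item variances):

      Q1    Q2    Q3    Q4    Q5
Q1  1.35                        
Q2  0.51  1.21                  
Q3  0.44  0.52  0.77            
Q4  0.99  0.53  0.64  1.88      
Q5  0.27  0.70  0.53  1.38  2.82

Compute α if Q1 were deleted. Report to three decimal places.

Remaining items: Q2, Q3, Q4, Q5 (k = 4).
Σσᵢ² = 1.21 + 0.77 + 1.88 + 2.82 = 6.68
Var(T) = 6.68 + 2 × 4.30 = 15.28
α (item deleted) = (4/3)·(1 − 6.68/15.28) = 0.750

α = 0.750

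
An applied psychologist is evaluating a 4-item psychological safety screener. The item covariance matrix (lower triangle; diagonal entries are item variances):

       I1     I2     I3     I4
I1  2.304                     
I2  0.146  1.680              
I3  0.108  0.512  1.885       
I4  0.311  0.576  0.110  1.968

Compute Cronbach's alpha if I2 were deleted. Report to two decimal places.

Remaining items: I1, I3, I4 (k = 3).
Σσᵢ² = 2.304 + 1.885 + 1.968 = 6.157
σ²_total = 6.157 + 2 × 0.529 = 7.215
α (item deleted) = (3/2)·(1 − 6.157/7.215) = 0.22

α = 0.22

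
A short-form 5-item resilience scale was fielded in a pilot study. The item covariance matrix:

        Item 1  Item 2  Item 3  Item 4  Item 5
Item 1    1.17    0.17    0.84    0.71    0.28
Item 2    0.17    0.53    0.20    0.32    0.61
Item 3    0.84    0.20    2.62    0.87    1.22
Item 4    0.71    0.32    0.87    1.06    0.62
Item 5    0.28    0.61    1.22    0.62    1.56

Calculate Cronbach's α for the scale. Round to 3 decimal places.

Cronbach's α = 0.784

Σσᵢ² = 1.17 + 0.53 + 2.62 + 1.06 + 1.56 = 6.94
Sum of off-diagonal covariances = 5.84
total variance = 6.94 + 2 × 5.84 = 18.62
α = (k/(k−1))·(1 − Σσᵢ²/total variance) = (5/4)·(1 − 6.94/18.62) = 0.784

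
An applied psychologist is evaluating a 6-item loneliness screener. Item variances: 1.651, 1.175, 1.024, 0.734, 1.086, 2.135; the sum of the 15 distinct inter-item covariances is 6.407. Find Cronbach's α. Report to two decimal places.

α = 0.75

sum of item variances = 1.651 + 1.175 + 1.024 + 0.734 + 1.086 + 2.135 = 7.805
Sum of distinct covariances = 6.407
Var(T) = sum of item variances + 2·Σcov = 7.805 + 2 × 6.407 = 20.619
α = (6/5)·(1 − 7.805/20.619) = 0.75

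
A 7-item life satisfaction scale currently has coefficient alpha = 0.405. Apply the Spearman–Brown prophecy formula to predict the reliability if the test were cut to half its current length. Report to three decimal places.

Length factor m = 1/2
α' = m·α / (1 − (1−m)·α)
   = 1/2 × 0.405 / (1 − (1 − 1/2) × 0.405)
   = 0.2025 / 0.7975 = 0.254

predicted reliability = 0.254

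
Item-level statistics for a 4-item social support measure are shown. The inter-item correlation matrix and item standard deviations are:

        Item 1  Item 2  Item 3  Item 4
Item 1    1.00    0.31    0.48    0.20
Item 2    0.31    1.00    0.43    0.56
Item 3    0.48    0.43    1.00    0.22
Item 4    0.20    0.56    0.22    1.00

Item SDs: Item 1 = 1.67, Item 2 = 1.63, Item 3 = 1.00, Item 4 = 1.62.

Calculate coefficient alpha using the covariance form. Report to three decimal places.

Σσ²ᵢ = 1.67² + 1.63² + 1.00² + 1.62² = 9.0702
Covariances σ_ij = r_ij · s_i · s_j:
  σ(Item 1,Item 2) = 0.31 × 1.67 × 1.63 = 0.8439
  σ(Item 1,Item 3) = 0.48 × 1.67 × 1.00 = 0.8016
  σ(Item 1,Item 4) = 0.20 × 1.67 × 1.62 = 0.5411
  σ(Item 2,Item 3) = 0.43 × 1.63 × 1.00 = 0.7009
  σ(Item 2,Item 4) = 0.56 × 1.63 × 1.62 = 1.4787
  σ(Item 3,Item 4) = 0.22 × 1.00 × 1.62 = 0.3564
σ²_T = Σσ²ᵢ + 2·Σσ_ij = 9.0702 + 2 × 4.7226 = 18.5154
α = (4/3)·(1 − 9.0702/18.5154) = 0.680

coefficient alpha = 0.680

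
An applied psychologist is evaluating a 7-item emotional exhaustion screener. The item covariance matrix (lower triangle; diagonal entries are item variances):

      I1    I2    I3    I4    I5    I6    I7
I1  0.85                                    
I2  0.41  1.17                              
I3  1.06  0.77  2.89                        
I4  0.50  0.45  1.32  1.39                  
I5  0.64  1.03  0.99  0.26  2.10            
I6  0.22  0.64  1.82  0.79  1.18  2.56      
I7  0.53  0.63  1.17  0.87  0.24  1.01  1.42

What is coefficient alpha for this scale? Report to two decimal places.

Σσᵢ² = 0.85 + 1.17 + 2.89 + 1.39 + 2.10 + 2.56 + 1.42 = 12.38
Sum of off-diagonal covariances = 16.53
σ²_T = 12.38 + 2 × 16.53 = 45.44
α = (k/(k−1))·(1 − Σσᵢ²/σ²_T) = (7/6)·(1 − 12.38/45.44) = 0.85

α = 0.85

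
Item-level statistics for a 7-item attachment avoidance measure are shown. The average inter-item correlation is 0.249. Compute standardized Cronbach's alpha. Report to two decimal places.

Standardized α = k·r̄ / (1 + (k−1)·r̄) = 7 × 0.249 / (1 + 6 × 0.249)
  = 1.7430 / 2.4940 = 0.70

α = 0.70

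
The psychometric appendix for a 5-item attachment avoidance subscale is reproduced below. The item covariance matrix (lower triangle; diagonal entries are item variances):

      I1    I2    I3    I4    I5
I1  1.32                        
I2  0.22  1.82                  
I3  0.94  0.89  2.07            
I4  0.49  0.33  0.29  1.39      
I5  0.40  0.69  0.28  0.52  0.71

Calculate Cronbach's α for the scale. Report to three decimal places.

α = 0.725

Σσ²ᵢ = 1.32 + 1.82 + 2.07 + 1.39 + 0.71 = 7.31
Sum of off-diagonal covariances = 5.05
Var(T) = 7.31 + 2 × 5.05 = 17.41
α = (k/(k−1))·(1 − Σσ²ᵢ/Var(T)) = (5/4)·(1 − 7.31/17.41) = 0.725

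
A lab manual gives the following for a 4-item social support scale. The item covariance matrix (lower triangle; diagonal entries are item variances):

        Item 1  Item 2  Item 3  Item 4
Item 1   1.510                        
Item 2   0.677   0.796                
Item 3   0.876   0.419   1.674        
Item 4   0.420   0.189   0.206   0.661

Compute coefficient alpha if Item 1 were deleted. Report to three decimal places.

α = 0.513

Remaining items: Item 2, Item 3, Item 4 (k = 3).
Σσ²ᵢ = 0.796 + 1.674 + 0.661 = 3.131
σ²_total = 3.131 + 2 × 0.814 = 4.759
α (item deleted) = (3/2)·(1 − 3.131/4.759) = 0.513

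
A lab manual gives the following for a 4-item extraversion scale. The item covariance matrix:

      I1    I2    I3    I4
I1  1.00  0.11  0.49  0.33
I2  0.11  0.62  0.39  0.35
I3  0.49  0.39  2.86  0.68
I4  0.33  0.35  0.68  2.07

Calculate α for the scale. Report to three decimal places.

α = 0.557

sum of item variances = 1.00 + 0.62 + 2.86 + 2.07 = 6.55
Sum of off-diagonal covariances = 2.35
Var(T) = 6.55 + 2 × 2.35 = 11.25
α = (k/(k−1))·(1 − sum of item variances/Var(T)) = (4/3)·(1 − 6.55/11.25) = 0.557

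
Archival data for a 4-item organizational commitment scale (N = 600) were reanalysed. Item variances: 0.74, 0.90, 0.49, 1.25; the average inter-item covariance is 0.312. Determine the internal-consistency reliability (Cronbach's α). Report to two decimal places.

α = 0.70

ΣVar(i) = 0.74 + 0.90 + 0.49 + 1.25 = 3.38
Sum of the 6 distinct covariances = 6 × 0.312 = 1.872
total variance = ΣVar(i) + 2·Σcov = 3.38 + 2 × 1.872 = 7.124
α = (4/3)·(1 − 3.38/7.124) = 0.70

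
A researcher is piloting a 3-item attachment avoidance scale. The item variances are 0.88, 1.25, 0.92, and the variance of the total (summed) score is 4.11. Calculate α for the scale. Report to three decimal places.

sum of item variances = 0.88 + 1.25 + 0.92 = 3.05
α = (k/(k−1))·(1 − sum of item variances/σ²_total) = (3/2)·(1 − 3.05/4.11) = 0.387

α = 0.387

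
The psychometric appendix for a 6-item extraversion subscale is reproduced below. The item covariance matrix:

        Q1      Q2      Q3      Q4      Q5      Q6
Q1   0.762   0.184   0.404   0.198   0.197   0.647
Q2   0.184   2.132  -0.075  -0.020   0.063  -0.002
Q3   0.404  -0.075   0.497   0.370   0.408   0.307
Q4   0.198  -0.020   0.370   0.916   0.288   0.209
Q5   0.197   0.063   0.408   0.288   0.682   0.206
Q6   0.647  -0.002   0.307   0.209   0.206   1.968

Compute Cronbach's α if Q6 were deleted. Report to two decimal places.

α = 0.56

Remaining items: Q1, Q2, Q3, Q4, Q5 (k = 5).
sum of item variances = 0.762 + 2.132 + 0.497 + 0.916 + 0.682 = 4.989
σ²_T = 4.989 + 2 × 2.017 = 9.023
α (item deleted) = (5/4)·(1 − 4.989/9.023) = 0.56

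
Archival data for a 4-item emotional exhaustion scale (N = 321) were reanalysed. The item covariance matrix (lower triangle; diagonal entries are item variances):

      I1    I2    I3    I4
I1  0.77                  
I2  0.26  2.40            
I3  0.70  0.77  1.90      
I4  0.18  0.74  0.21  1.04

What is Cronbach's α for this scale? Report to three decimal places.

α = 0.645

sum of item variances = 0.77 + 2.40 + 1.90 + 1.04 = 6.11
Σ_{i<j} σ_ij = 2.86
total variance = 6.11 + 2 × 2.86 = 11.83
α = (k/(k−1))·(1 − sum of item variances/total variance) = (4/3)·(1 − 6.11/11.83) = 0.645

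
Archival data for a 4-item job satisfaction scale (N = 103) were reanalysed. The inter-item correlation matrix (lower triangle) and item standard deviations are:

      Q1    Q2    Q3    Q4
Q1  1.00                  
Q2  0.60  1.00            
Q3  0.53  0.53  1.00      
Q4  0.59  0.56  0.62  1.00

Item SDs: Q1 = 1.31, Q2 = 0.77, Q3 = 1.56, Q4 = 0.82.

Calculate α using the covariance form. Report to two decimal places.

α = 0.80

Σσ²ᵢ = 1.31² + 0.77² + 1.56² + 0.82² = 5.4150
Covariances σ_ij = r_ij · s_i · s_j:
  σ(Q1,Q2) = 0.60 × 1.31 × 0.77 = 0.6052
  σ(Q1,Q3) = 0.53 × 1.31 × 1.56 = 1.0831
  σ(Q1,Q4) = 0.59 × 1.31 × 0.82 = 0.6338
  σ(Q2,Q3) = 0.53 × 0.77 × 1.56 = 0.6366
  σ(Q2,Q4) = 0.56 × 0.77 × 0.82 = 0.3536
  σ(Q3,Q4) = 0.62 × 1.56 × 0.82 = 0.7931
σ²_T = Σσ²ᵢ + 2·Σσ_ij = 5.4150 + 2 × 4.1054 = 13.6258
α = (4/3)·(1 − 5.4150/13.6258) = 0.80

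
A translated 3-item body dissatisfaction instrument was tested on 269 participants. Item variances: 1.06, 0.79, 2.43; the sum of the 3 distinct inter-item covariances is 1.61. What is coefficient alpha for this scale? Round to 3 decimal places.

coefficient alpha = 0.644

sum of item variances = 1.06 + 0.79 + 2.43 = 4.28
Sum of distinct covariances = 1.61
σ²_total = sum of item variances + 2·Σcov = 4.28 + 2 × 1.61 = 7.50
α = (3/2)·(1 − 4.28/7.50) = 0.644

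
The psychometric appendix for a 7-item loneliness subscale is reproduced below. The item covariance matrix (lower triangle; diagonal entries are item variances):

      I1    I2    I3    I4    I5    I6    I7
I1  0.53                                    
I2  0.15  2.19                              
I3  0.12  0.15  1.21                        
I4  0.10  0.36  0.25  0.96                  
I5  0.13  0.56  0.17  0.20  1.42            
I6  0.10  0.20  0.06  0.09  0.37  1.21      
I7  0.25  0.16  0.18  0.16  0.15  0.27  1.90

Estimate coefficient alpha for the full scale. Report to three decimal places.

Σσᵢ² = 0.53 + 2.19 + 1.21 + 0.96 + 1.42 + 1.21 + 1.90 = 9.42
Sum of the distinct covariances = 4.18
σ²_total = 9.42 + 2 × 4.18 = 17.78
α = (k/(k−1))·(1 − Σσᵢ²/σ²_total) = (7/6)·(1 − 9.42/17.78) = 0.549

coefficient alpha = 0.549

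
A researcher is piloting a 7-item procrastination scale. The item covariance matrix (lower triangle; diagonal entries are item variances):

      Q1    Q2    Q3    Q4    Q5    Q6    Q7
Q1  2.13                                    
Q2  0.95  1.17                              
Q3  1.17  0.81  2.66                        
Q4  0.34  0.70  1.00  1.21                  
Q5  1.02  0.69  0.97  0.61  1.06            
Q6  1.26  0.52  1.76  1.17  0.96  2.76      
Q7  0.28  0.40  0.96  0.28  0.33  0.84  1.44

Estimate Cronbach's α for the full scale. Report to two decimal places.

Σσ²ᵢ = 2.13 + 1.17 + 2.66 + 1.21 + 1.06 + 2.76 + 1.44 = 12.43
Sum of the distinct covariances = 17.02
σ²_total = 12.43 + 2 × 17.02 = 46.47
α = (k/(k−1))·(1 − Σσ²ᵢ/σ²_total) = (7/6)·(1 − 12.43/46.47) = 0.85

Cronbach's α = 0.85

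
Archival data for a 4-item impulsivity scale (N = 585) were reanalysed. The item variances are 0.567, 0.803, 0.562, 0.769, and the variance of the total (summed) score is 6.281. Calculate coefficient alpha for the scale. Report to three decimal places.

coefficient alpha = 0.760

sum of item variances = 0.567 + 0.803 + 0.562 + 0.769 = 2.701
α = (k/(k−1))·(1 − sum of item variances/total variance) = (4/3)·(1 − 2.701/6.281) = 0.760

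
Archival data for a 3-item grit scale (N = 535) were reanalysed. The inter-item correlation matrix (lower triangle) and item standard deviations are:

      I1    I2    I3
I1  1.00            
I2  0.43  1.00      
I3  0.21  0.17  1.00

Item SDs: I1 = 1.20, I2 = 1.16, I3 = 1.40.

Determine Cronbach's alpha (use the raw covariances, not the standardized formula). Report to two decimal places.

Σσ²ᵢ = 1.20² + 1.16² + 1.40² = 4.7456
Covariances σ_ij = r_ij · s_i · s_j:
  σ(I1,I2) = 0.43 × 1.20 × 1.16 = 0.5986
  σ(I1,I3) = 0.21 × 1.20 × 1.40 = 0.3528
  σ(I2,I3) = 0.17 × 1.16 × 1.40 = 0.2761
σ²_T = Σσ²ᵢ + 2·Σσ_ij = 4.7456 + 2 × 1.2275 = 7.2006
α = (3/2)·(1 − 4.7456/7.2006) = 0.51

Cronbach's alpha = 0.51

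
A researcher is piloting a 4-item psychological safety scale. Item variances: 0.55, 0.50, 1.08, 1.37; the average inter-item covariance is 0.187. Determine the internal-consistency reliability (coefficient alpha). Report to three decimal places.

Σσ²ᵢ = 0.55 + 0.50 + 1.08 + 1.37 = 3.50
Sum of the 6 distinct covariances = 6 × 0.187 = 1.122
total variance = Σσ²ᵢ + 2·Σcov = 3.50 + 2 × 1.122 = 5.744
α = (4/3)·(1 − 3.50/5.744) = 0.521

coefficient alpha = 0.521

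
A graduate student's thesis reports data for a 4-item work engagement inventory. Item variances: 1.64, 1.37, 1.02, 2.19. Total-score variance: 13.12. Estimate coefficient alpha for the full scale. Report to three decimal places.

ΣVar(i) = 1.64 + 1.37 + 1.02 + 2.19 = 6.22
α = (k/(k−1))·(1 − ΣVar(i)/σ²_total) = (4/3)·(1 − 6.22/13.12) = 0.701

coefficient alpha = 0.701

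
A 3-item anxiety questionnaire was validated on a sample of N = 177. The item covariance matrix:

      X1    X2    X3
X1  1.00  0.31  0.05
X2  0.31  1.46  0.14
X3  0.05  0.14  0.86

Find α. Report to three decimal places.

ΣVar(i) = 1.00 + 1.46 + 0.86 = 3.32
Sum of the distinct covariances = 0.50
total variance = 3.32 + 2 × 0.50 = 4.32
α = (k/(k−1))·(1 − ΣVar(i)/total variance) = (3/2)·(1 − 3.32/4.32) = 0.347

α = 0.347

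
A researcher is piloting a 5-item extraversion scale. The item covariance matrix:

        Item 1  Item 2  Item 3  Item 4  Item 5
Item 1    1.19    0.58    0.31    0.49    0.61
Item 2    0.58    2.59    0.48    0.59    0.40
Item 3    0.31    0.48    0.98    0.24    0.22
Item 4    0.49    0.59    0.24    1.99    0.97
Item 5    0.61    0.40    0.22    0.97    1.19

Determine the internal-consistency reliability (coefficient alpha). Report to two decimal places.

coefficient alpha = 0.69

Σσ²ᵢ = 1.19 + 2.59 + 0.98 + 1.99 + 1.19 = 7.94
Σ_{i<j} σ_ij = 4.89
total variance = 7.94 + 2 × 4.89 = 17.72
α = (k/(k−1))·(1 − Σσ²ᵢ/total variance) = (5/4)·(1 − 7.94/17.72) = 0.69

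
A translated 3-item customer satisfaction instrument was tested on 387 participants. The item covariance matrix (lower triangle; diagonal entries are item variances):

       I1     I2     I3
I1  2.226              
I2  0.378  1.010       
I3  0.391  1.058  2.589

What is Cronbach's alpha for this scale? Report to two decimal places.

ΣVar(i) = 2.226 + 1.010 + 2.589 = 5.825
Σ_{i<j} σ_ij = 1.827
total variance = 5.825 + 2 × 1.827 = 9.479
α = (k/(k−1))·(1 − ΣVar(i)/total variance) = (3/2)·(1 − 5.825/9.479) = 0.58

α = 0.58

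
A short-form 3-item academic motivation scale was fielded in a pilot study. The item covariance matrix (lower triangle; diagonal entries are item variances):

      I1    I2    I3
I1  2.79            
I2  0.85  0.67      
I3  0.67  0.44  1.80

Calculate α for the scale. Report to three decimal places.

Σσᵢ² = 2.79 + 0.67 + 1.80 = 5.26
Sum of the distinct covariances = 1.96
Var(T) = 5.26 + 2 × 1.96 = 9.18
α = (k/(k−1))·(1 − Σσᵢ²/Var(T)) = (3/2)·(1 − 5.26/9.18) = 0.641

α = 0.641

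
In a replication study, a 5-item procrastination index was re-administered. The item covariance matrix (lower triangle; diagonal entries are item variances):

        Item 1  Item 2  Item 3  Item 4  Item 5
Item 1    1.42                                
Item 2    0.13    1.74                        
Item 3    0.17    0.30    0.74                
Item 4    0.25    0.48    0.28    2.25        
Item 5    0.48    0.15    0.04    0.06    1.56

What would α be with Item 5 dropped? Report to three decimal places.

α = 0.458

Remaining items: Item 1, Item 2, Item 3, Item 4 (k = 4).
Σσ²ᵢ = 1.42 + 1.74 + 0.74 + 2.25 = 6.15
σ²_total = 6.15 + 2 × 1.61 = 9.37
α (item deleted) = (4/3)·(1 − 6.15/9.37) = 0.458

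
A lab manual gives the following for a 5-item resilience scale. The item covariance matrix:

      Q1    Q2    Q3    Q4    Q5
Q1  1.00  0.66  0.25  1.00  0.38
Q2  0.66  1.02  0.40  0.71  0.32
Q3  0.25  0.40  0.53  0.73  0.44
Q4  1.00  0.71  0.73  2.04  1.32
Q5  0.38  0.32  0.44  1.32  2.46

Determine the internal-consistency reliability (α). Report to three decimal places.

ΣVar(i) = 1.00 + 1.02 + 0.53 + 2.04 + 2.46 = 7.05
Sum of off-diagonal covariances = 6.21
σ²_T = 7.05 + 2 × 6.21 = 19.47
α = (k/(k−1))·(1 − ΣVar(i)/σ²_T) = (5/4)·(1 − 7.05/19.47) = 0.797

α = 0.797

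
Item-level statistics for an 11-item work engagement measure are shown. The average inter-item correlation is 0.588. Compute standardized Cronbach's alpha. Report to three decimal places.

Standardized α = k·r̄ / (1 + (k−1)·r̄) = 11 × 0.588 / (1 + 10 × 0.588)
  = 6.4680 / 6.8800 = 0.940

α = 0.940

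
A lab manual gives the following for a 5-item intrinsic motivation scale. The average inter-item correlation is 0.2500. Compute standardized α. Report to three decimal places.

α = 0.625

Standardized α = k·r̄ / (1 + (k−1)·r̄) = 5 × 0.2500 / (1 + 4 × 0.2500)
  = 1.2500 / 2.0000 = 0.625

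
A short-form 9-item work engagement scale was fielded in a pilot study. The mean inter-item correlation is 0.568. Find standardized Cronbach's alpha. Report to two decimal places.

α = 0.92

Standardized α = k·r̄ / (1 + (k−1)·r̄) = 9 × 0.568 / (1 + 8 × 0.568)
  = 5.1120 / 5.5440 = 0.92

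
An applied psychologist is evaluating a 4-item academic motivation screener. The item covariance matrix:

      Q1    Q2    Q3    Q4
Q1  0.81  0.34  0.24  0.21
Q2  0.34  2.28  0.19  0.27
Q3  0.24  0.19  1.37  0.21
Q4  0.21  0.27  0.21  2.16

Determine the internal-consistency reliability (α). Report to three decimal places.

α = 0.408

ΣVar(i) = 0.81 + 2.28 + 1.37 + 2.16 = 6.62
Sum of off-diagonal covariances = 1.46
total variance = 6.62 + 2 × 1.46 = 9.54
α = (k/(k−1))·(1 − ΣVar(i)/total variance) = (4/3)·(1 − 6.62/9.54) = 0.408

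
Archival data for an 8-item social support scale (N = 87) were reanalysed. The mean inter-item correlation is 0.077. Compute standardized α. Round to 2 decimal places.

standardized α = 0.40

Standardized α = k·r̄ / (1 + (k−1)·r̄) = 8 × 0.077 / (1 + 7 × 0.077)
  = 0.6160 / 1.5390 = 0.40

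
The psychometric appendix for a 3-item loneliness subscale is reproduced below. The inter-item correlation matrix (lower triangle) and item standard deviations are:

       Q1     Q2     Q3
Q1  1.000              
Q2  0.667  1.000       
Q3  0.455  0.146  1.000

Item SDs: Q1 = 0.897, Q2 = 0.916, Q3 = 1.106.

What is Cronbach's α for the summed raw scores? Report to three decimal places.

Σσ²ᵢ = 0.897² + 0.916² + 1.106² = 2.8669
Covariances σ_ij = r_ij · s_i · s_j:
  σ(Q1,Q2) = 0.667 × 0.897 × 0.916 = 0.5480
  σ(Q1,Q3) = 0.455 × 0.897 × 1.106 = 0.4514
  σ(Q2,Q3) = 0.146 × 0.916 × 1.106 = 0.1479
σ²_T = Σσ²ᵢ + 2·Σσ_ij = 2.8669 + 2 × 1.1473 = 5.1615
α = (3/2)·(1 − 2.8669/5.1615) = 0.667

α = 0.667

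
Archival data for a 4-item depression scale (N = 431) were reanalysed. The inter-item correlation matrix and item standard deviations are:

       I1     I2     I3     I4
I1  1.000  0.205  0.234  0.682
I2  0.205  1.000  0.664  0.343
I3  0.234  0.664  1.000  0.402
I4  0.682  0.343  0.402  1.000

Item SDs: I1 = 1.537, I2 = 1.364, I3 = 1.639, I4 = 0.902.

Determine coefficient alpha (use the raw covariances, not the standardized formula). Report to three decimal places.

α = 0.715

Σσ²ᵢ = 1.537² + 1.364² + 1.639² + 0.902² = 7.7228
Covariances σ_ij = r_ij · s_i · s_j:
  σ(I1,I2) = 0.205 × 1.537 × 1.364 = 0.4298
  σ(I1,I3) = 0.234 × 1.537 × 1.639 = 0.5895
  σ(I1,I4) = 0.682 × 1.537 × 0.902 = 0.9455
  σ(I2,I3) = 0.664 × 1.364 × 1.639 = 1.4844
  σ(I2,I4) = 0.343 × 1.364 × 0.902 = 0.4220
  σ(I3,I4) = 0.402 × 1.639 × 0.902 = 0.5943
σ²_T = Σσ²ᵢ + 2·Σσ_ij = 7.7228 + 2 × 4.4655 = 16.6538
α = (4/3)·(1 − 7.7228/16.6538) = 0.715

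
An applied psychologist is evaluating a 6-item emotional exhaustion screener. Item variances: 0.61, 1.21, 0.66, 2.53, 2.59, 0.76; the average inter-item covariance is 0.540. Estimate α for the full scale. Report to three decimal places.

Σσ²ᵢ = 0.61 + 1.21 + 0.66 + 2.53 + 2.59 + 0.76 = 8.36
Sum of the 15 distinct covariances = 15 × 0.540 = 8.100
σ²_total = Σσ²ᵢ + 2·Σcov = 8.36 + 2 × 8.100 = 24.560
α = (6/5)·(1 − 8.36/24.560) = 0.792

α = 0.792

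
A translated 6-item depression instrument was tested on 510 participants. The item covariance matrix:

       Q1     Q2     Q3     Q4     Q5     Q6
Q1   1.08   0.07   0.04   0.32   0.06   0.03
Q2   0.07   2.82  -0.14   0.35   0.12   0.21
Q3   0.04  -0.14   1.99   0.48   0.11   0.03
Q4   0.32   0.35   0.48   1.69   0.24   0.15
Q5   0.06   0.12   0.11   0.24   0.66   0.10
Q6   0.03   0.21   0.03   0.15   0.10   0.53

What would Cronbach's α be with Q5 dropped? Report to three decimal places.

α = 0.344

Remaining items: Q1, Q2, Q3, Q4, Q6 (k = 5).
ΣVar(i) = 1.08 + 2.82 + 1.99 + 1.69 + 0.53 = 8.11
σ²_T = 8.11 + 2 × 1.54 = 11.19
α (item deleted) = (5/4)·(1 − 8.11/11.19) = 0.344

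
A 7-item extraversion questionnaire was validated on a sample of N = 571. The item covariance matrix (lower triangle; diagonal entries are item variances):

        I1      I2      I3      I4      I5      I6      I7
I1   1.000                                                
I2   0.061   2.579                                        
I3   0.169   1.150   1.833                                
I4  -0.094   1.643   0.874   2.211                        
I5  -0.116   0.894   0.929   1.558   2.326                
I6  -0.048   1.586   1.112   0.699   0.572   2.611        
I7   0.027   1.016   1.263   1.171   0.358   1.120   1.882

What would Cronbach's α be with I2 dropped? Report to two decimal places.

Remaining items: I1, I3, I4, I5, I6, I7 (k = 6).
Σσ²ᵢ = 1.000 + 1.833 + 2.211 + 2.326 + 2.611 + 1.882 = 11.863
σ²_T = 11.863 + 2 × 9.594 = 31.051
α (item deleted) = (6/5)·(1 − 11.863/31.051) = 0.74

Cronbach's α = 0.74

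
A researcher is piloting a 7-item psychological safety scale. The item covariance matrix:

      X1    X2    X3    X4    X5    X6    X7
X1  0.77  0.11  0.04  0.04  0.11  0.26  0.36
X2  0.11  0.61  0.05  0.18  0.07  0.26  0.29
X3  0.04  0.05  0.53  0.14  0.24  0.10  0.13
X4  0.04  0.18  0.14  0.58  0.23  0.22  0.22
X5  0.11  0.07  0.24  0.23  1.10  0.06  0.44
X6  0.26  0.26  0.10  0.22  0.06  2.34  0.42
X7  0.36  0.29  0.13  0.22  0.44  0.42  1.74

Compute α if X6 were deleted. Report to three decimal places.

Remaining items: X1, X2, X3, X4, X5, X7 (k = 6).
Σσ²ᵢ = 0.77 + 0.61 + 0.53 + 0.58 + 1.10 + 1.74 = 5.33
σ²_total = 5.33 + 2 × 2.65 = 10.63
α (item deleted) = (6/5)·(1 − 5.33/10.63) = 0.598

α = 0.598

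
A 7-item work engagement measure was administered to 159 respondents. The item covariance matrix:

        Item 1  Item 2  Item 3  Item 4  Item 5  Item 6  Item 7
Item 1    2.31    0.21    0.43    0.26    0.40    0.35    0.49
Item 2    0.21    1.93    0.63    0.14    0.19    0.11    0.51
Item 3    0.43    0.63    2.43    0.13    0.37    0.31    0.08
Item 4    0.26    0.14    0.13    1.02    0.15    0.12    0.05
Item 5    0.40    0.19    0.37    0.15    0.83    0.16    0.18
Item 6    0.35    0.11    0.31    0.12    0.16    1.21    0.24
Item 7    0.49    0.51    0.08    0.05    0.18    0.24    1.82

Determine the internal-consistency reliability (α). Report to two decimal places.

α = 0.57

ΣVar(i) = 2.31 + 1.93 + 2.43 + 1.02 + 0.83 + 1.21 + 1.82 = 11.55
Σ_{i<j} σ_ij = 5.51
σ²_total = 11.55 + 2 × 5.51 = 22.57
α = (k/(k−1))·(1 − ΣVar(i)/σ²_total) = (7/6)·(1 − 11.55/22.57) = 0.57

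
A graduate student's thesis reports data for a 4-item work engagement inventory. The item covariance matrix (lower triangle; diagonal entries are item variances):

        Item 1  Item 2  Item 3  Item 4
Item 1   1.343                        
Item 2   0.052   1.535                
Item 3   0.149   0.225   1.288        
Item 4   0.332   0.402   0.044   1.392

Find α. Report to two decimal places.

ΣVar(i) = 1.343 + 1.535 + 1.288 + 1.392 = 5.558
Σ_{i<j} σ_ij = 1.204
Var(T) = 5.558 + 2 × 1.204 = 7.966
α = (k/(k−1))·(1 − ΣVar(i)/Var(T)) = (4/3)·(1 − 5.558/7.966) = 0.40

α = 0.40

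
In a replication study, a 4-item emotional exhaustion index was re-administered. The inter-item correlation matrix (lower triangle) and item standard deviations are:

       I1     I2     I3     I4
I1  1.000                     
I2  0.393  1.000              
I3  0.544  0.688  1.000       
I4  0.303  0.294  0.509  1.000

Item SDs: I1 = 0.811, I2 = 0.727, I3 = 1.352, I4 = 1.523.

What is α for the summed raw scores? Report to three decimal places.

Σσ²ᵢ = 0.811² + 0.727² + 1.352² + 1.523² = 5.3337
Covariances σ_ij = r_ij · s_i · s_j:
  σ(I1,I2) = 0.393 × 0.811 × 0.727 = 0.2317
  σ(I1,I3) = 0.544 × 0.811 × 1.352 = 0.5965
  σ(I1,I4) = 0.303 × 0.811 × 1.523 = 0.3743
  σ(I2,I3) = 0.688 × 0.727 × 1.352 = 0.6762
  σ(I2,I4) = 0.294 × 0.727 × 1.523 = 0.3255
  σ(I3,I4) = 0.509 × 1.352 × 1.523 = 1.0481
σ²_T = Σσ²ᵢ + 2·Σσ_ij = 5.3337 + 2 × 3.2523 = 11.8383
α = (4/3)·(1 − 5.3337/11.8383) = 0.733

α = 0.733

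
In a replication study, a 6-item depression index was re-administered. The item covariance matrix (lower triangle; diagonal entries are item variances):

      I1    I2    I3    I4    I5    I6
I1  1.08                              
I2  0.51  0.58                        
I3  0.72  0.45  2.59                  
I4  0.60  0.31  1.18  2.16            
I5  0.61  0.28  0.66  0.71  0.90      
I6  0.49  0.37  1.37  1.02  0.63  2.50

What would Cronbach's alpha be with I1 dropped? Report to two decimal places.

Cronbach's alpha = 0.77

Remaining items: I2, I3, I4, I5, I6 (k = 5).
ΣVar(i) = 0.58 + 2.59 + 2.16 + 0.90 + 2.50 = 8.73
total variance = 8.73 + 2 × 6.98 = 22.69
α (item deleted) = (5/4)·(1 − 8.73/22.69) = 0.77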